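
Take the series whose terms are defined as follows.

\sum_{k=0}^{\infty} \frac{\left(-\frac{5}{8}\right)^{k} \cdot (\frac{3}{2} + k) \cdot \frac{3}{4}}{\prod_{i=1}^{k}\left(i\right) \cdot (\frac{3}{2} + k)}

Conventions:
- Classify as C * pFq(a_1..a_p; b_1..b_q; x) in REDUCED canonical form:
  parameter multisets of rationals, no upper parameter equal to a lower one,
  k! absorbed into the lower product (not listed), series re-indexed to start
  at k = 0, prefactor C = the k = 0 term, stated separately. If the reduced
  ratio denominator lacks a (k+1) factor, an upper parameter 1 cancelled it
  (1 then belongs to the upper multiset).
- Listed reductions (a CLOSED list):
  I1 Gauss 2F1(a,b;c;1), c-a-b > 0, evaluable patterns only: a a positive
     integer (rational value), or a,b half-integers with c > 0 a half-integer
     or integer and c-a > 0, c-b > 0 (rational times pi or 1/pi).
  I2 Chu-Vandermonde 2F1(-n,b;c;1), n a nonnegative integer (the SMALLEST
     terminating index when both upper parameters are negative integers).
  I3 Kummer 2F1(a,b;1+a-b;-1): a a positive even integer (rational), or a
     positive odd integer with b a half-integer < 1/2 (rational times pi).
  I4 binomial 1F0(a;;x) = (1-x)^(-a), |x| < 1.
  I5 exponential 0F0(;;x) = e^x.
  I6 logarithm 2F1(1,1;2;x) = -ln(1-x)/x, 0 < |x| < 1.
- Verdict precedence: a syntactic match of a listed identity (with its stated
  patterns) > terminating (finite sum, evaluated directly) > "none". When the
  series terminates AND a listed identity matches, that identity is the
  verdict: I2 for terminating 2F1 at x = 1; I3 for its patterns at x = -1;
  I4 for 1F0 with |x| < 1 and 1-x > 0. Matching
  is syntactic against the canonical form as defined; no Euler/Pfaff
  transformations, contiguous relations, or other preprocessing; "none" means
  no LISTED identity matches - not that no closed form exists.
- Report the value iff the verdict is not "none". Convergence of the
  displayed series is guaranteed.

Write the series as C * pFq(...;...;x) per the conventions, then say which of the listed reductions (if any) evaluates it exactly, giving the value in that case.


First insight: t_0 = \frac{3}{4} here, and striking the common factor k + 3/2 reduces the term (prefactor 3/4).
Ratio: r(k) = -\frac{5}{8} * 1 / [(k+1)] - rational in k, leading ratio -\frac{5}{8}; with t_0 = \frac{3}{4}, classification follows.

At argument -\frac{5}{8}: a 0F0 with upper {-}, lower {-}, scaled by C = \frac{3}{4}. Verdict: this is the exponential series (I5) (the 0F0 exponential series at x = -\frac{5}{8}). Value: \frac{3}{4} \cdot e^{-\frac{5}{8}}.


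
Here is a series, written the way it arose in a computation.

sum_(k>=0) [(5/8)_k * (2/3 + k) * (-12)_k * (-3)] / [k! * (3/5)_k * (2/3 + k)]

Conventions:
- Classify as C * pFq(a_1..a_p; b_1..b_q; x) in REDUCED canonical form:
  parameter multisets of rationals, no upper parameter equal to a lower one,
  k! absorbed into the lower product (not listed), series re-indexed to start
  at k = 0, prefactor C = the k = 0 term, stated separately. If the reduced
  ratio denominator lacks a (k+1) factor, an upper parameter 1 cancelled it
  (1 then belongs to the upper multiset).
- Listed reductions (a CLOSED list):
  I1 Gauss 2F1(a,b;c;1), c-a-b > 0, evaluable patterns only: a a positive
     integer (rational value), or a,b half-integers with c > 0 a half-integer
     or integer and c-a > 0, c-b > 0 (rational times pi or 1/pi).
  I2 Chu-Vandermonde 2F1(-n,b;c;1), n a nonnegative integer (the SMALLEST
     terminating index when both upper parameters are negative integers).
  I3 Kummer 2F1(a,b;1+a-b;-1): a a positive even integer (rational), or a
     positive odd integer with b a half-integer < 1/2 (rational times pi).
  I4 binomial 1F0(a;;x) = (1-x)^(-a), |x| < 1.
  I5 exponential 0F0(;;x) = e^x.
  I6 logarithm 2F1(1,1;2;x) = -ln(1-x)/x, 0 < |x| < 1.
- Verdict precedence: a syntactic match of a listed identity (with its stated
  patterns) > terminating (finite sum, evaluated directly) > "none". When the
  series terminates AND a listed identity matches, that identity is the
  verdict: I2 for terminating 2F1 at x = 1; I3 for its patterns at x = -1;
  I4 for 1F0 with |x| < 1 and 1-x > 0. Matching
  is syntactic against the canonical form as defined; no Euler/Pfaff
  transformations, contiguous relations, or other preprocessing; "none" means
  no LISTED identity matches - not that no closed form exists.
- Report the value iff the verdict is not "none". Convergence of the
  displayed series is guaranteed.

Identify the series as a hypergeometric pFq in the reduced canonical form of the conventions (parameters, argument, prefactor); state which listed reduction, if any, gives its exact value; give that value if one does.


Key step: from the first term -3: k + 2/3 divides numerator and denominator alike; prefactor -3 after cancelling.
Adjacent-term ratio: r(k) = 1 * (k-12) (k+5/8) / [(k+3/5) (k+1)] ; factor over Q: parameters, x = 1, and C = -3.

Canonical form: C = -3 times 2F1 with upper {-12, 5/8}, lower {3/5}, x = 1. Verdict: Vandermonde's identity (I2) fires (terminating 2F1 at x = 1 with n = 12, b = 5/8, c = 3/5). Sum: 6553404083434173/278378751966838784.


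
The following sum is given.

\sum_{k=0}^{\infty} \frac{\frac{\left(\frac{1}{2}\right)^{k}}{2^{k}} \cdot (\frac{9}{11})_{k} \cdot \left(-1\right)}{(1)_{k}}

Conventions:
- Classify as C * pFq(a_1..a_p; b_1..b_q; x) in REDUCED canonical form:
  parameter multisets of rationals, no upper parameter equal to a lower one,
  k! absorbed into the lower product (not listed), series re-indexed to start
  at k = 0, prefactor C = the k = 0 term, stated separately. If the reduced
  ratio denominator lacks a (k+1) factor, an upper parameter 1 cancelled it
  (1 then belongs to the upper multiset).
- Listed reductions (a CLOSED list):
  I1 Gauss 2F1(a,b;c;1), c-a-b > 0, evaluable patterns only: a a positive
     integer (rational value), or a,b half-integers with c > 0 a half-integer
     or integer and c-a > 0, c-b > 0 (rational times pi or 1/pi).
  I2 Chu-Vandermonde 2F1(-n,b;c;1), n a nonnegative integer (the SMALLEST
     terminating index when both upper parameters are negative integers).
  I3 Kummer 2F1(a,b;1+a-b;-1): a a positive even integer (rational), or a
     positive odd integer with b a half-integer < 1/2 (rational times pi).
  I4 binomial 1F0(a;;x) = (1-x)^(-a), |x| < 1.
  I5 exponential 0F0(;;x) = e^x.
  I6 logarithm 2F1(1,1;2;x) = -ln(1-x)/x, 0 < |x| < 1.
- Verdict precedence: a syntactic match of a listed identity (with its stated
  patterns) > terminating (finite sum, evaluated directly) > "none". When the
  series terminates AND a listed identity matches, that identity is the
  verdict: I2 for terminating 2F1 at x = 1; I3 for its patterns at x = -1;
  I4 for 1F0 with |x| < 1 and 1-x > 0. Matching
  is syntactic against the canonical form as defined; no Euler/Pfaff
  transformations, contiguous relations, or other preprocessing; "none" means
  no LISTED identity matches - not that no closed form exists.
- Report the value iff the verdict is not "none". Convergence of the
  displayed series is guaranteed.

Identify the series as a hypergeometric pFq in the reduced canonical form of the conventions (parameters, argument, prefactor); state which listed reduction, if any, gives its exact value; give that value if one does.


First insight: x = \frac{1}{4} and (1)_k (prefactor -1) is k! itself.
Consecutive-term ratio: r(k) = \frac{1}{4} * (k+\frac{9}{11}) / [(k+1)] ; factor over Q: parameters, x = \frac{1}{4}, and C = -1.

This is -1 * 1F0(\frac{9}{11}; -; \frac{1}{4}) in reduced canonical form. Verdict (x = \frac{1}{4}): the I4 binomial reduction applies (the 1F0 binomial series: exponent -9/11, x = \frac{1}{4}). Value: \left(-1\right) \cdot \left(\frac{3}{4}\right)^{-\frac{9}{11}}.


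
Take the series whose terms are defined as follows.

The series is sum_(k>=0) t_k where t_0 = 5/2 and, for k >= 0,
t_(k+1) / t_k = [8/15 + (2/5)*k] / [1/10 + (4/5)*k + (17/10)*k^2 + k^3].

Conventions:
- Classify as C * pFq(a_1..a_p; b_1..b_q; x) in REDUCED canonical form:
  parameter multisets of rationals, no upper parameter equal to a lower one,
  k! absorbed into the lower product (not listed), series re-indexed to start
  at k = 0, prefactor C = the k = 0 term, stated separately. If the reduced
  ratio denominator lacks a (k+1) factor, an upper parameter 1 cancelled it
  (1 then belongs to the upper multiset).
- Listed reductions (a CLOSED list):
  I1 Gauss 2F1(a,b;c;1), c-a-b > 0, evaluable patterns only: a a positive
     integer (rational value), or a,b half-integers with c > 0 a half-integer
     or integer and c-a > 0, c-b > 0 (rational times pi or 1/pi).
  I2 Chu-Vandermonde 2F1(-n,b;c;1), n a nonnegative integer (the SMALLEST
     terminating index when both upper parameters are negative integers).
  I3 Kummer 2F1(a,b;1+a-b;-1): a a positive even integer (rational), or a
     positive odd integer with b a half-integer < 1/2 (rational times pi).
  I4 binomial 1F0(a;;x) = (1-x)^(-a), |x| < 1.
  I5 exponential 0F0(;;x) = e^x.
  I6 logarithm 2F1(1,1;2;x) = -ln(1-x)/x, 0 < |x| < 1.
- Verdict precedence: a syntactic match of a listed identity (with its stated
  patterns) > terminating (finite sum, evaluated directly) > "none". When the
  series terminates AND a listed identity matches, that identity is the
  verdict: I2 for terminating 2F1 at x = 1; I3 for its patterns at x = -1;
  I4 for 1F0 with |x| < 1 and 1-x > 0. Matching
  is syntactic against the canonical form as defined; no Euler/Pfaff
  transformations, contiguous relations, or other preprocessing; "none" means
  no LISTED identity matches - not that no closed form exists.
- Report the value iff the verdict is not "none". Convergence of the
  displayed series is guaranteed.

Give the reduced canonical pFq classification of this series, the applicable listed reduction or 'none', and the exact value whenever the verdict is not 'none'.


This is 5/2 * 1F2(4/3; 1/5, 1/2; 2/5) in reduced canonical form. Verdict: none - this 1F2 at x = 2/5 matches no listed pattern, and upper {4/3} holds no stopper.

First insight: t_0 being 5/2, the expanded ratio factors over Q; C = 5/2, x = 2/5, roots give parameters.
Ratio: r(k) = (2/5) * (k+4/3) / [(k+1/5) (k+1/2) (k+1)] - poly over poly, x = (2/5) from leading terms; C = 5/2 at k = 0.


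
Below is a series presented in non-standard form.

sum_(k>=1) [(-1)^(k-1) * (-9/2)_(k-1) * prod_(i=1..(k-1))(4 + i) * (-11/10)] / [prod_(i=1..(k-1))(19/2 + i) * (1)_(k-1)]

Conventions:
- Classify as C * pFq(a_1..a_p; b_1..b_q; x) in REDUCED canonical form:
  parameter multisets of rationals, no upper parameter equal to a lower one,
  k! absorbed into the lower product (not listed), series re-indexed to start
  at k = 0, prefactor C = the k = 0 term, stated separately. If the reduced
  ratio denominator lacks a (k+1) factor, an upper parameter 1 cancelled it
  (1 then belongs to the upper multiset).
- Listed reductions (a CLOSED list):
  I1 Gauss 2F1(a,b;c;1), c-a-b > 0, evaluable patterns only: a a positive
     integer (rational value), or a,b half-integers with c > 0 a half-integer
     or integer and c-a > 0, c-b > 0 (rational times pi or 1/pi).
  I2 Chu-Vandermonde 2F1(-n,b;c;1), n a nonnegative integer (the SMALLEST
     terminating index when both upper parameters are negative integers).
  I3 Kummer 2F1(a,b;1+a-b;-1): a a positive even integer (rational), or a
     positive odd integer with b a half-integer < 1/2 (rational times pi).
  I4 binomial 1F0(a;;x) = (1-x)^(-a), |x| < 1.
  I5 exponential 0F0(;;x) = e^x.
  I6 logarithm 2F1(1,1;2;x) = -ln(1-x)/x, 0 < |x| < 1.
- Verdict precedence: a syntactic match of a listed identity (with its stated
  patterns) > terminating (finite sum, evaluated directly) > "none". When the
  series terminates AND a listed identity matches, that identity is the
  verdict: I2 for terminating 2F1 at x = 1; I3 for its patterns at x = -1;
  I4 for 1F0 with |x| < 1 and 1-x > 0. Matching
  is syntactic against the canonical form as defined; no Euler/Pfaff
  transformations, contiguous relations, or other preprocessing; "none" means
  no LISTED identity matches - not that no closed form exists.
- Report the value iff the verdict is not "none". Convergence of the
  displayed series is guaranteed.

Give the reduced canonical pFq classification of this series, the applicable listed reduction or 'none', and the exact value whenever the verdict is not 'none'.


First insight: t_0 being -11/10, (1)_k (C = -11/10, x = -1) is k! itself.
Consecutive-term ratio: r(k) = (-1) * (k-9/2) (k+5) / [(k+21/2) (k+1)] - poly over poly, x = (-1) from leading terms; C = -11/10 at k = 0.

The series (x = -1) is 2F1: upper {-9/2, 5}, lower {21/2}, prefactor -11/10. Verdict: this is the Kummer evaluation I3 (x = -1; c = 21/2 equals 1+a-b for upper {-9/2, 5}: listed pattern). Value: (-4572711/2097152) * pi.


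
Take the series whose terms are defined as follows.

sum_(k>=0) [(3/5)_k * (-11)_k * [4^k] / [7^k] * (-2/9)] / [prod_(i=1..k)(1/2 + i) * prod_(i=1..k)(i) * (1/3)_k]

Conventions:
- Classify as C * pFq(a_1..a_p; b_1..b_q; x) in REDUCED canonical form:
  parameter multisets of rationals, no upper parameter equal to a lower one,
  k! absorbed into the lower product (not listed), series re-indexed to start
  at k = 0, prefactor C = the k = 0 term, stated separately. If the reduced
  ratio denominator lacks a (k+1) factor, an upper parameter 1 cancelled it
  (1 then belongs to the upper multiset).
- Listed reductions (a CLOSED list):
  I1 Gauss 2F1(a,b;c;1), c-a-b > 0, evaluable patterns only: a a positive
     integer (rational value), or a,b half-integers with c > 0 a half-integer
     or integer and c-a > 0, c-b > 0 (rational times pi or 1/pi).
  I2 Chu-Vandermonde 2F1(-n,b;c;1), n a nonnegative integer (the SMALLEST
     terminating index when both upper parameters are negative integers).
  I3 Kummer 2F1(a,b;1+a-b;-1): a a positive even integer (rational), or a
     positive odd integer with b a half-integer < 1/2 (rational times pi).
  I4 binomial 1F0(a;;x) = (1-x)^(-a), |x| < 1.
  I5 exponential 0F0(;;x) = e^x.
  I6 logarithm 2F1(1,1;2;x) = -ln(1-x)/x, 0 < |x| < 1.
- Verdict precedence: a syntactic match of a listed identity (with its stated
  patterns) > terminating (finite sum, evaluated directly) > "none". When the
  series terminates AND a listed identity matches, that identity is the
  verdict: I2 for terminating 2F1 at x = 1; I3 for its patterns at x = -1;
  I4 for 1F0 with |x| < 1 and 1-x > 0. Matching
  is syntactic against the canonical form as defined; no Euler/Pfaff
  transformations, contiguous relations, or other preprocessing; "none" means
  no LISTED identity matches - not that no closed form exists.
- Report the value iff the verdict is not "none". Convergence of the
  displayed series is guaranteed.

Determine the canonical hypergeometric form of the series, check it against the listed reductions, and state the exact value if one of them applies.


Classification (C = -2/9): 2F2 with upper {-11, 3/5}, lower {1/3, 3/2}, argument x = 4/7. Verdict: terminating at k = 11: the factor (-11)_k kills every later term; summing the 12 survivors is exact. Hence: 152271747446292777051580313674/1333630111358408602752685546875.

First insight: t_0 being -2/9, the lower running product (C = -2/9) is a rising factorial.
Ratio: r(k) = (4/7) * (k-11) (k+3/5) / [(k+1/3) (k+3/2) (k+1)] - rational in k. x = (4/7); t_0 = -2/9; negate the roots.


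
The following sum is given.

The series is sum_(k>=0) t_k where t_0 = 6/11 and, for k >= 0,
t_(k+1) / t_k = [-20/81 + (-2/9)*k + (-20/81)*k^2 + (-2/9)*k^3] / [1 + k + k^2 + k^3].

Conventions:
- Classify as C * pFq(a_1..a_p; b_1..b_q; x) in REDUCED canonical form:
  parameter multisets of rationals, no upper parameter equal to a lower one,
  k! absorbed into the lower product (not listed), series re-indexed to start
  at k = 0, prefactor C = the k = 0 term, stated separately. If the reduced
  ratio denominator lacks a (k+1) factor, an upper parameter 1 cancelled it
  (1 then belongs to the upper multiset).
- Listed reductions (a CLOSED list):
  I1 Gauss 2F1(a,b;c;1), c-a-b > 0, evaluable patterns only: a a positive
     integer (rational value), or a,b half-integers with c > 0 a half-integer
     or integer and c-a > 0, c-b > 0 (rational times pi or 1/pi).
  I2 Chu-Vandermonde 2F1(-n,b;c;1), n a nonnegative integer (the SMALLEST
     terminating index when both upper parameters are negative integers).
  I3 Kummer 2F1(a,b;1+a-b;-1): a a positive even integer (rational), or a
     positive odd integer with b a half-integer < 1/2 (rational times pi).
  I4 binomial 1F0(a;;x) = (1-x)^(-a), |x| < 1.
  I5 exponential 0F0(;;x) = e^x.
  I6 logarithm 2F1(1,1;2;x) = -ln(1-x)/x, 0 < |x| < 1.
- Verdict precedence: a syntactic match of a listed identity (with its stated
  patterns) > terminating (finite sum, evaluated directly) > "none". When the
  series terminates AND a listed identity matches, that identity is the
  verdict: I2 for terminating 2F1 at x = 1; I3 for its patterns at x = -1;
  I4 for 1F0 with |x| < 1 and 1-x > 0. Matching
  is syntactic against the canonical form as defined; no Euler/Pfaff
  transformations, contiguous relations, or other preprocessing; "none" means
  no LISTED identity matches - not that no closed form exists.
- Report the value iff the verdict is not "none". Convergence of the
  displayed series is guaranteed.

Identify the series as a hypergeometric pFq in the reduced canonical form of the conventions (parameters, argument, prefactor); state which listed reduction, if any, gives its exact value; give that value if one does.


First insight: from the first term 6/11: factor the ratio over Q (prefactor 6/11): negated roots = parameters.
Term ratio: r(k) = (-2/9) * (k+10/9) / [(k+1)] - rational in k. x = (-2/9); t_0 = 6/11; negate the roots.

This is 6/11 * 1F0(10/9; -; -2/9) in reduced canonical form. Verdict: binomial (I4) fires (the 1F0 binomial series: exponent -10/9, x = -2/9). Sum: (6/11) * (11/9)^(-10/9).


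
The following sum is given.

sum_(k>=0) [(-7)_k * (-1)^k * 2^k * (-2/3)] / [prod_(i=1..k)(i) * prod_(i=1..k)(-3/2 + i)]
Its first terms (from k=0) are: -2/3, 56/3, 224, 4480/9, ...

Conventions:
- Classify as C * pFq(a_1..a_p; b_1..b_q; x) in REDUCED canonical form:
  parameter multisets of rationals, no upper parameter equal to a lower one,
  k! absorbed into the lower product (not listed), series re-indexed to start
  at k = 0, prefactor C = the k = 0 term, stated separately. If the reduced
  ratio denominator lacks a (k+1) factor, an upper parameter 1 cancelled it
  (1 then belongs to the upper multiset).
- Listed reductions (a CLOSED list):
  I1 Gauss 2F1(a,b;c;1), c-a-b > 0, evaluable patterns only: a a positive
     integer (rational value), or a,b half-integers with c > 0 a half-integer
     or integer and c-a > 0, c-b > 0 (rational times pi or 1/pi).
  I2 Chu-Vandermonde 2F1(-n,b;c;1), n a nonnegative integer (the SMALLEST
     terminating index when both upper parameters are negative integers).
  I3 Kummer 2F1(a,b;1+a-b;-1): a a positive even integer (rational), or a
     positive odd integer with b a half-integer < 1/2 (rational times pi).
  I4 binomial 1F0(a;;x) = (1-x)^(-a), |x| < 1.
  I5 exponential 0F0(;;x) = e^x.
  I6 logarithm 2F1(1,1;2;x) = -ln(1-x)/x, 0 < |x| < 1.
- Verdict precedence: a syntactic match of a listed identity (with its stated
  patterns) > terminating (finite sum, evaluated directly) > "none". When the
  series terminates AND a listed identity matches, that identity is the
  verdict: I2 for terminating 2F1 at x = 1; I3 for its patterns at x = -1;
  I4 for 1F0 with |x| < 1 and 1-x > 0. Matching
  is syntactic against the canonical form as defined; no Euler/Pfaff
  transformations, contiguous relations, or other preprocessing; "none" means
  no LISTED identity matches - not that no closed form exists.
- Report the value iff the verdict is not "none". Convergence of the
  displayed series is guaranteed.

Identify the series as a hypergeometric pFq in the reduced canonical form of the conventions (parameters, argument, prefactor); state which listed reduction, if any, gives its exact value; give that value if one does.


This is -2/3 * 1F1(-7; -1/2; -2) in reduced canonical form. Verdict: terminating. With -7 upstairs the series is a 8-term polynomial sum; evaluated term by term. Hence: 1496662/1155.

Structural cue: from the first term -2/3: the (-1)^k factor (prefactor -2/3) folds into the argument's sign.
Term ratio: r(k) = (-2) * (k-7) / [(k-1/2) (k+1)] - rational in k. x = (-2); t_0 = -2/3; negate the roots.


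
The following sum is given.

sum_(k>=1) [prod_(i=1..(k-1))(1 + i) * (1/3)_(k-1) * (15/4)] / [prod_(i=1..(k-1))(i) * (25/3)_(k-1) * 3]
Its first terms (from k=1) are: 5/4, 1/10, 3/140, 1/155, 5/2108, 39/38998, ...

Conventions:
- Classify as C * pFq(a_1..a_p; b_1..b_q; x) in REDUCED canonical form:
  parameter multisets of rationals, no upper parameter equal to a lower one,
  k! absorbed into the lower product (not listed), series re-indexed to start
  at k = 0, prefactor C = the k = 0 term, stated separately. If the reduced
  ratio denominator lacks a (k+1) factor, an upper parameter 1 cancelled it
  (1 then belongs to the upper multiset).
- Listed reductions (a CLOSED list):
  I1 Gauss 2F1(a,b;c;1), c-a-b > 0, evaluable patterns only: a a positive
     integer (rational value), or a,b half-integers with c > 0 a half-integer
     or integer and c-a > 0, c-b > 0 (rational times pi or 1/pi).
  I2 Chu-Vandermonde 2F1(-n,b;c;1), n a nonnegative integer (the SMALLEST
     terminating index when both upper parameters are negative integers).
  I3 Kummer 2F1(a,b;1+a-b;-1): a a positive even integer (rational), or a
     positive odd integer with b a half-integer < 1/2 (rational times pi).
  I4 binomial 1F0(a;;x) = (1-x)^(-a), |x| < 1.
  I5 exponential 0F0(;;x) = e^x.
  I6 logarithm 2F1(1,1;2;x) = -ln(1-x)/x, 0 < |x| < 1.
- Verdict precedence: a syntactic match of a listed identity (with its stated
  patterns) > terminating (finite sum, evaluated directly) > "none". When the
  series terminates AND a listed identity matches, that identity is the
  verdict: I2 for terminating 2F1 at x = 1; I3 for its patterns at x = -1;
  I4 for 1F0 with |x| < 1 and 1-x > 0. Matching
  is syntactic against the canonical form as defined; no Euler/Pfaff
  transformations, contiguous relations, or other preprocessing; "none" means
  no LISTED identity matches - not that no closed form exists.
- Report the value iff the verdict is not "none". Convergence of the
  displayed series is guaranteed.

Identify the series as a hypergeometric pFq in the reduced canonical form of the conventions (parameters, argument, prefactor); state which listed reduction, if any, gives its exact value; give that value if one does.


Prefactor 5/4, argument 1: 2F1 with upper {1/3, 2} over lower {25/3}. Verdict: this is Gauss (I1, integer-parameter pattern) (x = 1: the Gamma ratio telescopes since c-a-b = 6 > 0 and a = 2 in Z>0). Its exact value is 1045/756.

Key step: t_0 being 5/4, the running product (C = 5/4) telescopes to a rising factorial.
Step ratio: r(k) = 1 * (k+1/3) (k+2) / [(k+25/3) (k+1)] - poly over poly, x = 1 from leading terms; C = 5/4 at k = 0.


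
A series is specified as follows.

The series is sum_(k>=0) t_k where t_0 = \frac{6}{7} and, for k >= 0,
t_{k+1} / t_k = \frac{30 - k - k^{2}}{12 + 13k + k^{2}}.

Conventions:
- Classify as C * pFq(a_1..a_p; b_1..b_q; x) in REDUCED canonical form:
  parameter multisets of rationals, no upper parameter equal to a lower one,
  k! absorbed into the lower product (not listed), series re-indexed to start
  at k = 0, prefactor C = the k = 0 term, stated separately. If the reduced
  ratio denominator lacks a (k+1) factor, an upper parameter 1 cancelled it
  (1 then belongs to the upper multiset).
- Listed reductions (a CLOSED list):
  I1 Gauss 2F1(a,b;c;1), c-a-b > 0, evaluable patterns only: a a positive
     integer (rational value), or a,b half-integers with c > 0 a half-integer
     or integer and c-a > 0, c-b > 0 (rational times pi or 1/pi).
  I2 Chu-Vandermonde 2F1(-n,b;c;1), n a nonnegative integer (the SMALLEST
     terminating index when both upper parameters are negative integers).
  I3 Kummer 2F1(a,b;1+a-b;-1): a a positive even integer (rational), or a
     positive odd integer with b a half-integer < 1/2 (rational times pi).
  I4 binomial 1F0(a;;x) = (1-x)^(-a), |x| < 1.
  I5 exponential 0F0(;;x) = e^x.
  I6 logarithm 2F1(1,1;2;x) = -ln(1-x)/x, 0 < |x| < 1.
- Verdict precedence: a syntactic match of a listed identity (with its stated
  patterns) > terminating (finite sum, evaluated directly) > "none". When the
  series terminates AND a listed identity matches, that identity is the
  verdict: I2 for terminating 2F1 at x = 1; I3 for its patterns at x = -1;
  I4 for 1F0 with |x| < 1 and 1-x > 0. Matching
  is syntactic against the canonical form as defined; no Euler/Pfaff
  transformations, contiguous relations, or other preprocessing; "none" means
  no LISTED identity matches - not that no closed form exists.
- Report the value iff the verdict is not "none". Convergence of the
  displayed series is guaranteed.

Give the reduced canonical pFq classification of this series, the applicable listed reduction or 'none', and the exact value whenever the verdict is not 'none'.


This is \frac{6}{7} * 2F1(-5, 6; 12; -1) in reduced canonical form. Verdict: Kummer's theorem (I3) fires (x = -1; c = 12 equals 1+a-b for upper {-5, 6}: listed pattern). Hence: \frac{99}{14}.

Key observation: from the first term \frac{6}{7}: roots of the ratio polynomials (C = 6/7, x = -1) are the negated parameters.
Step ratio: r(k) = -1 * (k-5) (k+6) / [(k+12) (k+1)] - rational in k. x = -1; t_0 = \frac{6}{7}; negate the roots.


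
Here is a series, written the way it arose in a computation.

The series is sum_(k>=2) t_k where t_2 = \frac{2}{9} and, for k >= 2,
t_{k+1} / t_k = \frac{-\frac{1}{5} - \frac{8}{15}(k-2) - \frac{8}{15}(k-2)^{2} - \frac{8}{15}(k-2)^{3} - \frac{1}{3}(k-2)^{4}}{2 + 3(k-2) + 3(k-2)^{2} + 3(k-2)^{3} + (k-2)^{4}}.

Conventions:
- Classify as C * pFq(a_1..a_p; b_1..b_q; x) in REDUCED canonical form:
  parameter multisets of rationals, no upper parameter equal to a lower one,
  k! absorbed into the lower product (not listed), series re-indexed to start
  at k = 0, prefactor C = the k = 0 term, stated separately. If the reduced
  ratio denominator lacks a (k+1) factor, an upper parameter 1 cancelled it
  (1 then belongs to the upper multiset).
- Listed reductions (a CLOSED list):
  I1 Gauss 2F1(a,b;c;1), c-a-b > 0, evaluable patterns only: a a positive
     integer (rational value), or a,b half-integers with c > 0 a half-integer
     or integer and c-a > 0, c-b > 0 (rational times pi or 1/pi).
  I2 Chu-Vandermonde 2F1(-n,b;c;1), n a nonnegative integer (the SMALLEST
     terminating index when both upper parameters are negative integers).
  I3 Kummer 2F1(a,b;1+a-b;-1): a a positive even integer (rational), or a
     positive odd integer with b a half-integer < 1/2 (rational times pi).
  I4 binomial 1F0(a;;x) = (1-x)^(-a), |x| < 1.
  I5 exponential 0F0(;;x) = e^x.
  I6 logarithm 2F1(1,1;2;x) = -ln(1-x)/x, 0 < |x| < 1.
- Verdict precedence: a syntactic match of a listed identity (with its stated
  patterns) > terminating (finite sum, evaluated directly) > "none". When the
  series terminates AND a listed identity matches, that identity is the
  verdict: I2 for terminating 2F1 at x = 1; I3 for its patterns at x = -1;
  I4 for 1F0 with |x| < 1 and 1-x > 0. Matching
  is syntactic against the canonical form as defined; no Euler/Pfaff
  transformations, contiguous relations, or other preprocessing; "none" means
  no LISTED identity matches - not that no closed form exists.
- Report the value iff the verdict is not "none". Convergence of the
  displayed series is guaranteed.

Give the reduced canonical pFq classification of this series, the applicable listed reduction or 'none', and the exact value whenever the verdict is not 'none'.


Reduced: x = -\frac{1}{3}, 2F1, upper = {\frac{3}{5}, 1}, lower = {2}, C = \frac{2}{9}. Verdict: none. No listed pattern accepts 2F1(\frac{3}{5}, 1; 2; -\frac{1}{3}).

Key observation: from the first term \frac{2}{9}: the expanded ratio factors over Q; C = 2/9, roots give parameters.
Term ratio: r(k) = -\frac{1}{3} * (k+\frac{3}{5}) (k+1) / [(k+2) (k+1)] - rational; roots negated = parameters, x = -\frac{1}{3}, C = \frac{2}{9}.


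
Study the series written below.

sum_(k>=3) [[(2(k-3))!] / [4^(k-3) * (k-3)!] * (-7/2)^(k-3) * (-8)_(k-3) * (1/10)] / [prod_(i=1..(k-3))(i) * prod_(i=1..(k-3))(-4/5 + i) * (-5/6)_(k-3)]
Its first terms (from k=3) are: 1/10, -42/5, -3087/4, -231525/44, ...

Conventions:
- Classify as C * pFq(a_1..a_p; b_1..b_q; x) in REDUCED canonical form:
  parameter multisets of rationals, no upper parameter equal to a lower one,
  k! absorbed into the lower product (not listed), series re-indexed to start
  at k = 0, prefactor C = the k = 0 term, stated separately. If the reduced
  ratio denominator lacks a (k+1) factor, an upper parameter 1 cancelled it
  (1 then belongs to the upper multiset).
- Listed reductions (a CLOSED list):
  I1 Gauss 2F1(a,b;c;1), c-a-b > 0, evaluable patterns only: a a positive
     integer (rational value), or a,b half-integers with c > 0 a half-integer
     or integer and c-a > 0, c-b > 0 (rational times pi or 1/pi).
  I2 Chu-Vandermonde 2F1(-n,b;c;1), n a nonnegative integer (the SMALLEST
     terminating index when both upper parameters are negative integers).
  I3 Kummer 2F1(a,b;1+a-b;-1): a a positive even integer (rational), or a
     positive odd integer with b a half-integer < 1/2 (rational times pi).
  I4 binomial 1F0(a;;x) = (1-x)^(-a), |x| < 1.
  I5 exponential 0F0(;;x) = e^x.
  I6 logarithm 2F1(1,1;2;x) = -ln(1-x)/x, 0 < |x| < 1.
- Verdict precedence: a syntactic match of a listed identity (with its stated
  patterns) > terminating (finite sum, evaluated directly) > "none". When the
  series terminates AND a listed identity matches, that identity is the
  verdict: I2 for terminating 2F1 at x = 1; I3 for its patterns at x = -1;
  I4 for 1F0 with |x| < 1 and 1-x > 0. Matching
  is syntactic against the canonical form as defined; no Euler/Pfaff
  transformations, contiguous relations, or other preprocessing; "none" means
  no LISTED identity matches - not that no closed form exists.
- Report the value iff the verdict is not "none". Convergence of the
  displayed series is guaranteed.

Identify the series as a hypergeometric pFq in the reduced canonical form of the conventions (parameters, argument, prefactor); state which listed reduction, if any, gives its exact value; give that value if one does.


Prefactor 1/10, argument -7/2: 2F2 with upper {-8, 1/2} over lower {-5/6, 1/5}. Verdict: terminating (-8 upstairs). 9 nonzero terms in all; added directly. Exact value: -28502303320952462821/823072389201920.

Key observation: t_0 being 1/10, the lower running product (C = 1/10, x = -7/2) is a rising factorial.
Consecutive-term ratio: r(k) = (-7/2) * (k-8) (k+1/2) / [(k-5/6) (k+1/5) (k+1)] ; factor over Q: parameters, x = (-7/2), and C = 1/10.


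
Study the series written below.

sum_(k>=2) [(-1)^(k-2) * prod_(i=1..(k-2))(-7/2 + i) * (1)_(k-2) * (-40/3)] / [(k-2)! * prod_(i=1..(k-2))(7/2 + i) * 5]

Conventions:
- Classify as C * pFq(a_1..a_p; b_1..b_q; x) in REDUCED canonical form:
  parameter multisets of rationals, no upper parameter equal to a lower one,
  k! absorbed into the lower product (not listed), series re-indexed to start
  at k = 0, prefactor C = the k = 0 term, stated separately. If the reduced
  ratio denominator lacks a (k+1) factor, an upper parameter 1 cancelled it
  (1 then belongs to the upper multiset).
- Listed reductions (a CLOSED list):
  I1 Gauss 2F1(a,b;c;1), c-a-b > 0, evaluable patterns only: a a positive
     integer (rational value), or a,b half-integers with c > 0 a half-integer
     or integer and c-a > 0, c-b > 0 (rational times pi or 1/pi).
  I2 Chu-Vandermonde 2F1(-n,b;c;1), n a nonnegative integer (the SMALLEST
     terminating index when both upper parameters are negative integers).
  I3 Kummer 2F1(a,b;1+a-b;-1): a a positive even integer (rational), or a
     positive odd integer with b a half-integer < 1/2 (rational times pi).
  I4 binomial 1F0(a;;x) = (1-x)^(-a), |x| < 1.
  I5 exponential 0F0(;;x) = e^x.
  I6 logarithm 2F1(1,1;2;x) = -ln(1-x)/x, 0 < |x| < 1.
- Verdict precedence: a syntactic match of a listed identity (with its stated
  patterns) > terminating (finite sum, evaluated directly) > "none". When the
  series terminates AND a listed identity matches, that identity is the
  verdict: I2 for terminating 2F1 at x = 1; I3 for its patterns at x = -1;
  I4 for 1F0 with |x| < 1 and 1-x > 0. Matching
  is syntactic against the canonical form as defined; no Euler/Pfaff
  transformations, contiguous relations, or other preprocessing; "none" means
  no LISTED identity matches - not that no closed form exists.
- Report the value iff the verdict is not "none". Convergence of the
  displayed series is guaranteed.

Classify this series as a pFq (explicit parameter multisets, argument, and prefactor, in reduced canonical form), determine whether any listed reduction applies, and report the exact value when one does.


Reduced: x = -1, 2F1, upper = {-5/2, 1}, lower = {9/2}, C = -8/3. Verdict: Kummer (I3) matches (x = -1; c = 9/2 equals 1+a-b for upper {-5/2, 1}: listed pattern). Hence: (-35/24) * pi.

Key observation: from the first term -8/3: the constant factors (C = -8/3, x = -1) combine into one prefactor.
Consecutive-term ratio: r(k) = (-1) * (k-5/2) (k+1) / [(k+9/2) (k+1)] - rational in k. x = (-1); t_0 = -8/3; negate the roots.


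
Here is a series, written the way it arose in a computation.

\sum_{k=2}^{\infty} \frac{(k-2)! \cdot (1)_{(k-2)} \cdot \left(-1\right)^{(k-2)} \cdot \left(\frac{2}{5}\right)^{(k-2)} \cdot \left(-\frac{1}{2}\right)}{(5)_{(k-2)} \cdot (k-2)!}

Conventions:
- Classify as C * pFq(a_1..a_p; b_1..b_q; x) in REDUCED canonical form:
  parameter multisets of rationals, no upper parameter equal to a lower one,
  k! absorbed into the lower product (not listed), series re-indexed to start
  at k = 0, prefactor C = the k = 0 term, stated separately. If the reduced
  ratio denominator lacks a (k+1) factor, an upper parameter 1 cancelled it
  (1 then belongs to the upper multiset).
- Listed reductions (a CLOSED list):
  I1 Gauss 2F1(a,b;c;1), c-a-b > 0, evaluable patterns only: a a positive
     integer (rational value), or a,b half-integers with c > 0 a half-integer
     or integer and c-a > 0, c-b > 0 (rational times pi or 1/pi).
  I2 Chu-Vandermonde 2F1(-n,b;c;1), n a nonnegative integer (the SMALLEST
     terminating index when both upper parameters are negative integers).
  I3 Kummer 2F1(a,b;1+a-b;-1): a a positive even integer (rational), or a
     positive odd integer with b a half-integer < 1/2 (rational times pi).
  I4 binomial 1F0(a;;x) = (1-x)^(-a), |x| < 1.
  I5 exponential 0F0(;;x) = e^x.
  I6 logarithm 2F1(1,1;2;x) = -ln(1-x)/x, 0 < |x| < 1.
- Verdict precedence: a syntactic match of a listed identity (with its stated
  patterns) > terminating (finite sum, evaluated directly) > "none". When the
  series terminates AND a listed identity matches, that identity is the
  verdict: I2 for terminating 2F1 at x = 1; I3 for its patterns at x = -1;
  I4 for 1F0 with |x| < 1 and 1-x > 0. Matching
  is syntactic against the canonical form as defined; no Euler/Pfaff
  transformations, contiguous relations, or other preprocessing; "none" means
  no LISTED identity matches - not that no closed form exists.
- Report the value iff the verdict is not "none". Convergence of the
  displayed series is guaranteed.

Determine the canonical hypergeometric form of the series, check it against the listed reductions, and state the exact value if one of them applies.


First insight: with t_0 = -\frac{1}{2}, the factorial ratio (C = -1/2, x = -2/5) (k+a-1)!/(a-1)! is a rising factorial (a)_k.
Consecutive-term ratio: r(k) = -\frac{2}{5} * (k+1) (k+1) / [(k+5) (k+1)] - poly over poly, x = -\frac{2}{5} from leading terms; C = -\frac{1}{2} at k = 0.

Prefactor -\frac{1}{2}, argument -\frac{2}{5}: 2F1 with upper {1, 1} over lower {5}. Verdict: none here - no I1-I6 shape fits x = -\frac{2}{5} with lower {5}.


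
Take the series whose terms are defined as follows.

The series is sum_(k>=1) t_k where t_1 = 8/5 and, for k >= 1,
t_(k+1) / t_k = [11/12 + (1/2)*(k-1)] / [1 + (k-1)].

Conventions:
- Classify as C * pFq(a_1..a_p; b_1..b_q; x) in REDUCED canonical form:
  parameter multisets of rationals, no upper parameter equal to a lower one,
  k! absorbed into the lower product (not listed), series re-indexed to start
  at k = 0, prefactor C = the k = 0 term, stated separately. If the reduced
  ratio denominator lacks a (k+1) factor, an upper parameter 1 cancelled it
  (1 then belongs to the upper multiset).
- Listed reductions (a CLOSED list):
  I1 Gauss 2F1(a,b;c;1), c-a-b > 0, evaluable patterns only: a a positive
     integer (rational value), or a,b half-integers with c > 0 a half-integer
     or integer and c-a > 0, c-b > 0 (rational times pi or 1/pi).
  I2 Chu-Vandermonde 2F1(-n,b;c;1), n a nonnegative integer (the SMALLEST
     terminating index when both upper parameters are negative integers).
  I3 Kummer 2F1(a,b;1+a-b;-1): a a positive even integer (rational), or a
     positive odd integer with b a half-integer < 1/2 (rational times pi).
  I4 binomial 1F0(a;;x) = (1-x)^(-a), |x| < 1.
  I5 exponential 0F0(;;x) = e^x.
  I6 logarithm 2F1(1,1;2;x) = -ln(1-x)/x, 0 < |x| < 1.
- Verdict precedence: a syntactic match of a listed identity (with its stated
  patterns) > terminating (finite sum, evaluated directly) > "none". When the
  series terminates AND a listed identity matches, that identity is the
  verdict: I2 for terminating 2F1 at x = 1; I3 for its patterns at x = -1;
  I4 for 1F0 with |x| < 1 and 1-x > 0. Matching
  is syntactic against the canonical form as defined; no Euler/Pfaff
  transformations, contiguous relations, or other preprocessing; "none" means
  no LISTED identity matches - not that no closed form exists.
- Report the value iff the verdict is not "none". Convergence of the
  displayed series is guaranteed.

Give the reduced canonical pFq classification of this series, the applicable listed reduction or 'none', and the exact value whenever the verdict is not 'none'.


Key observation: x = (1/2) and factor the ratio over Q (C = 8/5, x = 1/2): negated roots = parameters.
Term ratio: r(k) = (1/2) * (k+11/6) / [(k+1)] - rational in k, leading ratio (1/2); with t_0 = 8/5, classification follows.

x = 1/2 here; the reduced form reads 1F0, upper {11/6}, lower {-}, C = 8/5. Verdict: this is binomial (I4) (the 1F0 binomial series: exponent -11/6, x = 1/2). Exact value: (8/5) * (1/2)^(-11/6).


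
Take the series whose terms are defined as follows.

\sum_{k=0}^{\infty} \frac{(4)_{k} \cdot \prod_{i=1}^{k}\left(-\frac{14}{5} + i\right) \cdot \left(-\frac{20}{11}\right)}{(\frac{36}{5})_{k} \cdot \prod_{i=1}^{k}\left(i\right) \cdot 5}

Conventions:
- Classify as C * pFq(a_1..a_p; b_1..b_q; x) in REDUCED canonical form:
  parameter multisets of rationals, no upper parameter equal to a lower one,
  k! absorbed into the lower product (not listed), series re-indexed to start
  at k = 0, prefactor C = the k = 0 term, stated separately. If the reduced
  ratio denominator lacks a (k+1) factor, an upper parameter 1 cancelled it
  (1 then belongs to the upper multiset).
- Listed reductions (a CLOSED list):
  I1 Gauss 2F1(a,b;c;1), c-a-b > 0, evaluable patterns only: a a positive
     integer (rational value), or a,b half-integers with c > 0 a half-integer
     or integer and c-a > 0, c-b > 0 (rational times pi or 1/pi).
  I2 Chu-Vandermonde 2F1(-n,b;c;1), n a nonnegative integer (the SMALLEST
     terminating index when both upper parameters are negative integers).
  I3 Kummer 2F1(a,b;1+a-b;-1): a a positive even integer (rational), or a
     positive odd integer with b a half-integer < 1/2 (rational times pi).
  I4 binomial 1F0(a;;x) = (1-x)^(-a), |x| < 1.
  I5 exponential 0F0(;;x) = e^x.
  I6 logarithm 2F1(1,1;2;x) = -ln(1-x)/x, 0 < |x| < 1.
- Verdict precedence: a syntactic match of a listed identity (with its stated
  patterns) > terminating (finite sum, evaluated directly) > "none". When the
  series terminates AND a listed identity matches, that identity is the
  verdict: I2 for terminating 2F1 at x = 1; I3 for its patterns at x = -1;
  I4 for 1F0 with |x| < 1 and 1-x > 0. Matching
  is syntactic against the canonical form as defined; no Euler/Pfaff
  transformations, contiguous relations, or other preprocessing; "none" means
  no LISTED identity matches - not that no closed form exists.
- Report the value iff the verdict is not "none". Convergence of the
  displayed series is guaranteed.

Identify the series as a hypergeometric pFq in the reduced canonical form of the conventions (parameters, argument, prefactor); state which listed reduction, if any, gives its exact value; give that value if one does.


x = 1 here; the reduced form reads 2F1, upper {-\frac{9}{5}, 4}, lower {\frac{36}{5}}, C = -\frac{4}{11}. Verdict: Gauss (I1, integer-parameter pattern) fires (x = 1: the Gamma ratio telescopes since c-a-b = 5 > 0 and a = 4 in Z>0). Sum: -\frac{3224}{34375}.

First insight: with t_0 = -\frac{4}{11}, the constant factors (C = -4/11) combine into one prefactor.
Consecutive-term ratio: r(k) = 1 * (k-\frac{9}{5}) (k+4) / [(k+\frac{36}{5}) (k+1)] - rational; roots negated = parameters, x = 1, C = -\frac{4}{11}.
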